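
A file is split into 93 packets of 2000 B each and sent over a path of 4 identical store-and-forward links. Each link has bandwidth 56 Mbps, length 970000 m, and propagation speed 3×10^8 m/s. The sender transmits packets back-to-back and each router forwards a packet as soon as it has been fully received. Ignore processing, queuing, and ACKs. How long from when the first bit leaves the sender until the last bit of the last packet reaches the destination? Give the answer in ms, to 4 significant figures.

40.36 ms

Per-hop transmission t_tx = L/R = 16000/56000000 = 0.285714 ms.
Per-hop propagation t_prop = 970000/300000000 = 3.23333 ms.
Pipeline fill: first packet needs 4·t_tx to clear all hops; remaining 92 packets each add one t_tx.
Total = (4+93-1)·t_tx + 4·t_prop = 96·0.285714 + 4·3.23333 = 40.36 ms.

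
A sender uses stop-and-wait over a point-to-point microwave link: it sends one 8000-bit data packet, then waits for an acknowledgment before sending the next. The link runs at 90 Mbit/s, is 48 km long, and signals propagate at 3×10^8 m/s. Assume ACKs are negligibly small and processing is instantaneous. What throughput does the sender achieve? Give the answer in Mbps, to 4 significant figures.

t_tx = L/R = 8000/90000000 = 8.88889e-05 s.
t_prop = 48000/300000000 = 0.00016 s; RTT = 0.00032 s.
Cycle = t_tx + RTT = 0.000408889 s.
Throughput = L / cycle = 8000 / 0.000408889 = 19.57 Mbps.

19.57 Mbps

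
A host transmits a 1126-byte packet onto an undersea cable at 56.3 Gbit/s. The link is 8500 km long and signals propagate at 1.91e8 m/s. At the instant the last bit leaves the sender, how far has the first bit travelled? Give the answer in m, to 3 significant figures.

30.6 m

t_tx = L/R = 9008/56300000000 = 1.6e-07 s.
Distance = s × t_tx = 191000000 × 1.6e-07 = 30.6 m.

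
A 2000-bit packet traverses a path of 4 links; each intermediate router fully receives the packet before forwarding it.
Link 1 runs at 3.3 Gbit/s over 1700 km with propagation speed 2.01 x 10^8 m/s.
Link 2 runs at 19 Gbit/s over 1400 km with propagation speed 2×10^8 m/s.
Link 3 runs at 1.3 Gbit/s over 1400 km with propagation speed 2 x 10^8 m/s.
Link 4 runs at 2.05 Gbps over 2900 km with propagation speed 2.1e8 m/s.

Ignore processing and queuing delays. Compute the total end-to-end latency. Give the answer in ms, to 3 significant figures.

36.3 ms

Transmission delays (L/R per hop): 0.000606061, 0.000105263, 0.00153846, 0.00097561 ms; sum = 0.0032254 ms.
Propagation delays (d/s per hop): 8.45771, 7, 7, 13.8095 ms; sum = 36.2672 ms.
End-to-end = 36.3 ms.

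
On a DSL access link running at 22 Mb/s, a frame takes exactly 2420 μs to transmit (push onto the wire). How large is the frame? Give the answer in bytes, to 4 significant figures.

L = R × t_tx = 22000000 b/s × 0.00242 s = 53240 bits.
In bytes: 53240 / 8 = 6655 bytes.

6655 bytes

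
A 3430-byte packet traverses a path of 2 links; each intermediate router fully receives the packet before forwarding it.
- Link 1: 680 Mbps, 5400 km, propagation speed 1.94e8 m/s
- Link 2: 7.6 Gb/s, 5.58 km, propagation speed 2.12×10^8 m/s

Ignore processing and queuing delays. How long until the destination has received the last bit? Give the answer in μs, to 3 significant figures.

27900 μs

L = 3430 × 8 = 27440 bits.
Transmission delays (L/R per hop): 40.3529, 3.61053 μs; sum = 43.9635 μs.
Propagation delays (d/s per hop): 27835.1, 26.3208 μs; sum = 27861.4 μs.
End-to-end = 27900 μs.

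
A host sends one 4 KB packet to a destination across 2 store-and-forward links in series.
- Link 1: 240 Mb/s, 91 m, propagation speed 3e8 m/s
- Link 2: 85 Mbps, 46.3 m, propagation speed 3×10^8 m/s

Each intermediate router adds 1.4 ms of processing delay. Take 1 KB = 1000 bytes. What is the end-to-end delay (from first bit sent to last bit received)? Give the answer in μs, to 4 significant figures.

1910 μs

L = 32000 bits.
Transmission delays (L/R per hop): 133.333, 376.471 μs; sum = 509.804 μs.
Propagation delays (d/s per hop): 0.303333, 0.154333 μs; sum = 0.457667 μs.
Processing at 1 router(s): 1 × 1.4 ms = 1400 μs.
End-to-end = 1910 μs.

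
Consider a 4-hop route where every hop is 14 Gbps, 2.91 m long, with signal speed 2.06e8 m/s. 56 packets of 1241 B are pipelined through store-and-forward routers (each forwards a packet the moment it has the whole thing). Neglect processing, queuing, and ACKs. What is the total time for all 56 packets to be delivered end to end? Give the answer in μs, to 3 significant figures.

Per-hop transmission t_tx = L/R = 9928/14000000000 = 0.709143 μs.
Per-hop propagation t_prop = 2.91/206000000 = 0.0141262 μs.
Pipeline fill: first packet needs 4·t_tx to clear all hops; remaining 55 packets each add one t_tx.
Total = (4+56-1)·t_tx + 4·t_prop = 59·0.709143 + 4·0.0141262 = 41.9 μs.

41.9 μs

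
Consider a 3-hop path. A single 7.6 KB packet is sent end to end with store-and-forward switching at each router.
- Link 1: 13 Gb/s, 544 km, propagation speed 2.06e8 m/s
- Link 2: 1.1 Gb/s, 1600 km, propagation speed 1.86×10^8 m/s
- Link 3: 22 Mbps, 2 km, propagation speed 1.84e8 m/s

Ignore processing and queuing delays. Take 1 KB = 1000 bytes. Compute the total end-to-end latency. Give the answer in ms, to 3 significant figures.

14.1 ms

L = 60800 bits.
Transmission delays (L/R per hop): 0.00467692, 0.0552727, 2.76364 ms; sum = 2.82359 ms.
Propagation delays (d/s per hop): 2.64078, 8.60215, 0.0108696 ms; sum = 11.2538 ms.
End-to-end = 14.1 ms.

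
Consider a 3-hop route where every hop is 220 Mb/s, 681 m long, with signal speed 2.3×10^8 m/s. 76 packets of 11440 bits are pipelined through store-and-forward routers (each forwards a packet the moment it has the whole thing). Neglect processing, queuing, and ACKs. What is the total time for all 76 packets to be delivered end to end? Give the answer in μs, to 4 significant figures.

Per-hop transmission t_tx = L/R = 11440/220000000 = 52 μs.
Per-hop propagation t_prop = 681/2.3e+08 = 2.96087 μs.
Pipeline fill: first packet needs 3·t_tx to clear all hops; remaining 75 packets each add one t_tx.
Total = (3+76-1)·t_tx + 3·t_prop = 78·52 + 3·2.96087 = 4065 μs.

4065 μs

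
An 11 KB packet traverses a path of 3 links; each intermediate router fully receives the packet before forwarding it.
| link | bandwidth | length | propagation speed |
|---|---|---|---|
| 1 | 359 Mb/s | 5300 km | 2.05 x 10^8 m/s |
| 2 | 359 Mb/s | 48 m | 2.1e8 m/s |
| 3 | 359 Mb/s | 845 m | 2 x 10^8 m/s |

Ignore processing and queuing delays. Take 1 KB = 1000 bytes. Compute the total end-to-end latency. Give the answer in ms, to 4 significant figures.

26.59 ms

L = 88000 bits.
Transmission delay per hop = L/R = 88000/359000000 = 0.245125 ms; 3 hops → 0.735376 ms.
Propagation delays (d/s per hop): 25.8537, 0.000228571, 0.004225 ms; sum = 25.8581 ms.
End-to-end = 26.59 ms.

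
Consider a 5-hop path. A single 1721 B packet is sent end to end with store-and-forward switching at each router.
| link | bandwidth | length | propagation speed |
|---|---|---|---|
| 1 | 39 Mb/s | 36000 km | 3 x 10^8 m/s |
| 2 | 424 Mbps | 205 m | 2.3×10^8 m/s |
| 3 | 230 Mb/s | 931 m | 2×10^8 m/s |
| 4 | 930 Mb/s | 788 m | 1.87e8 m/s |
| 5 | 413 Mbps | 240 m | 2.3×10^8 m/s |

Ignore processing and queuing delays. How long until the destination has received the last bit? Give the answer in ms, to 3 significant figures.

L = 1721 × 8 = 13768 bits.
Transmission delays (L/R per hop): 0.353026, 0.0324717, 0.0598609, 0.0148043, 0.0333366 ms; sum = 0.493499 ms.
Propagation delays (d/s per hop): 120, 0.000891304, 0.004655, 0.0042139, 0.00104348 ms; sum = 120.011 ms.
End-to-end = 121 ms.

121 ms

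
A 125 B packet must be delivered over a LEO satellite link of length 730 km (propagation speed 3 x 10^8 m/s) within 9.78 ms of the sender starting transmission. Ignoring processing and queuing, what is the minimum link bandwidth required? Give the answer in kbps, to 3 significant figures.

136 kbps

L = 1000 bits.
Propagation delay = 730000 / 300000000 = 2.43333 ms.
Transmission budget = 9.78 − 2.43333 = 7.34667 ms.
R ≥ L / t_tx = 1000 bits / 0.00734667 s = 136 kbps.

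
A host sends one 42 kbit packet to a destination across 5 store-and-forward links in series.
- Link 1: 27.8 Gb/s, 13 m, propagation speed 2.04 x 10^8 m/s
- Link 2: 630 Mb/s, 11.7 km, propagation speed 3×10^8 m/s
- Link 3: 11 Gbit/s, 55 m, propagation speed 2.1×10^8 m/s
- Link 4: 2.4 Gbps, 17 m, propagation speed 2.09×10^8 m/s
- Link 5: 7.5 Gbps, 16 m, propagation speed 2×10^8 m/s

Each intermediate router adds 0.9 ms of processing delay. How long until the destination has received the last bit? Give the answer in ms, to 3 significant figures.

L = 42000 bits.
Transmission delays (L/R per hop): 0.00151079, 0.0666667, 0.00381818, 0.0175, 0.0056 ms; sum = 0.0950956 ms.
Propagation delays (d/s per hop): 6.37255e-05, 0.039, 0.000261905, 8.13397e-05, 8e-05 ms; sum = 0.039487 ms.
Processing at 4 router(s): 4 × 0.9 ms = 3.6 ms.
End-to-end = 3.73 ms.

3.73 ms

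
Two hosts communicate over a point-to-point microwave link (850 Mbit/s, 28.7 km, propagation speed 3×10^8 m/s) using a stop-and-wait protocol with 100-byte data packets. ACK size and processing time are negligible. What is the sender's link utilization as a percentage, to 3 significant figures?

t_tx = L/R = 800/850000000 = 9.41176e-07 s.
t_prop = 28700/300000000 = 9.56667e-05 s; RTT = 0.000191333 s.
Cycle = t_tx + RTT = 0.000192275 s.
Utilization = t_tx / cycle = 9.41176e-07/0.000192275 = 0.489 %.

0.489 %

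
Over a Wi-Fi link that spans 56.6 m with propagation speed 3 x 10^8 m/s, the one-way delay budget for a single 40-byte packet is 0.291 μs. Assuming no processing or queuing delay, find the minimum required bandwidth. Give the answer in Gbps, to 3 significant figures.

3.13 Gbps

L = 320 bits.
Propagation delay = 56.6 / 300000000 = 0.188667 μs.
Transmission budget = 0.291 − 0.188667 = 0.102333 μs.
R ≥ L / t_tx = 320 bits / 1.02333e-07 s = 3.13 Gbps.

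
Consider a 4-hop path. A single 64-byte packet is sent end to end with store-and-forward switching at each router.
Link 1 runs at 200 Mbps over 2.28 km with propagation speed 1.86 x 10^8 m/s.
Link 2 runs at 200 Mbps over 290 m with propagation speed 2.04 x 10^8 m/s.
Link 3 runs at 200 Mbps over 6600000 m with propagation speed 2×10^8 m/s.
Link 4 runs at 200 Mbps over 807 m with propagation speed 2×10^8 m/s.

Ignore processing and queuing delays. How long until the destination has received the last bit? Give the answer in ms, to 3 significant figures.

33.0 ms

L = 64 × 8 = 512 bits.
Transmission delay per hop = L/R = 512/200000000 = 0.00256 ms; 4 hops → 0.01024 ms.
Propagation delays (d/s per hop): 0.0122581, 0.00142157, 33, 0.004035 ms; sum = 33.0177 ms.
End-to-end = 33.0 ms.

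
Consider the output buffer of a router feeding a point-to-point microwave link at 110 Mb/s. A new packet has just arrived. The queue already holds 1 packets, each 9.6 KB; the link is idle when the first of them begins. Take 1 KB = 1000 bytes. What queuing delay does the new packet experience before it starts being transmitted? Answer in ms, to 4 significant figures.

Each queued packet: L/R = 76800/110000000 = 0.698182 ms.
1 queued → 0.698182 ms.
Queuing delay = 0.6982 ms.

0.6982 ms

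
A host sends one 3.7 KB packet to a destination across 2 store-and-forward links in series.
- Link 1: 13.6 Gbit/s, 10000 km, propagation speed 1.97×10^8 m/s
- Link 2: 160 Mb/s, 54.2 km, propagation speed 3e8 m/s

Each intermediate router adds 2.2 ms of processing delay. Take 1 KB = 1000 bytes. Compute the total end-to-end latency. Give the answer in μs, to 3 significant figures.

53300 μs

L = 29600 bits.
Transmission delays (L/R per hop): 2.17647, 185 μs; sum = 187.176 μs.
Propagation delays (d/s per hop): 50761.4, 180.667 μs; sum = 50942.1 μs.
Processing at 1 router(s): 1 × 2.2 ms = 2200 μs.
End-to-end = 53300 μs.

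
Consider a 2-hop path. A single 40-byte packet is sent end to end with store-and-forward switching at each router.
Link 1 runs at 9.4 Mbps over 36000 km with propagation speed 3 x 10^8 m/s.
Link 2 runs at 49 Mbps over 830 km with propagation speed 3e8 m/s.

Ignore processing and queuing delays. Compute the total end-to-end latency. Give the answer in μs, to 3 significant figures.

123000 μs

L = 40 × 8 = 320 bits.
Transmission delays (L/R per hop): 34.0426, 6.53061 μs; sum = 40.5732 μs.
Propagation delays (d/s per hop): 120000, 2766.67 μs; sum = 122767 μs.
End-to-end = 123000 μs.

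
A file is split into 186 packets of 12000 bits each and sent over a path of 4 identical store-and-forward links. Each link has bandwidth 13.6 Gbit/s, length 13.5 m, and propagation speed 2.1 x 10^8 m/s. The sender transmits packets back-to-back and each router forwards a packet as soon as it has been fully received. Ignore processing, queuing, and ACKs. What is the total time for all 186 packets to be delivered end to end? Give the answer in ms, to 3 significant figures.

0.167 ms

Per-hop transmission t_tx = L/R = 12000/13600000000 = 0.000882353 ms.
Per-hop propagation t_prop = 13.5/210000000 = 6.42857e-05 ms.
Pipeline fill: first packet needs 4·t_tx to clear all hops; remaining 185 packets each add one t_tx.
Total = (4+186-1)·t_tx + 4·t_prop = 189·0.000882353 + 4·6.42857e-05 = 0.167 ms.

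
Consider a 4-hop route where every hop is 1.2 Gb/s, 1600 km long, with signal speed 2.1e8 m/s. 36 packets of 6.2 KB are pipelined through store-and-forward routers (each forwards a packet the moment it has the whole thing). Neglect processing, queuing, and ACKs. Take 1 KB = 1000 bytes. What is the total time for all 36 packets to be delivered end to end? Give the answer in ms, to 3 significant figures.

Per-hop transmission t_tx = L/R = 49600/1200000000 = 0.0413333 ms.
Per-hop propagation t_prop = 1600000/210000000 = 7.61905 ms.
Pipeline fill: first packet needs 4·t_tx to clear all hops; remaining 35 packets each add one t_tx.
Total = (4+36-1)·t_tx + 4·t_prop = 39·0.0413333 + 4·7.61905 = 32.1 ms.

32.1 ms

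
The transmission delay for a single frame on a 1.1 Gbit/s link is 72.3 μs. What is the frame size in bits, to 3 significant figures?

L = R × t_tx = 1100000000 b/s × 7.23e-05 s = 79530 bits.

79500 bits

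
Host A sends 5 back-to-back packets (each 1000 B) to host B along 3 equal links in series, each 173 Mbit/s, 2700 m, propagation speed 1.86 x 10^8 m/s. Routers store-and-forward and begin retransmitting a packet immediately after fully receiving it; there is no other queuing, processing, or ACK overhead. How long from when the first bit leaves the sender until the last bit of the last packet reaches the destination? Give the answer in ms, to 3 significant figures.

0.367 ms

Per-hop transmission t_tx = L/R = 8000/173000000 = 0.0462428 ms.
Per-hop propagation t_prop = 2700/186000000 = 0.0145161 ms.
Pipeline fill: first packet needs 3·t_tx to clear all hops; remaining 4 packets each add one t_tx.
Total = (3+5-1)·t_tx + 3·t_prop = 7·0.0462428 + 3·0.0145161 = 0.367 ms.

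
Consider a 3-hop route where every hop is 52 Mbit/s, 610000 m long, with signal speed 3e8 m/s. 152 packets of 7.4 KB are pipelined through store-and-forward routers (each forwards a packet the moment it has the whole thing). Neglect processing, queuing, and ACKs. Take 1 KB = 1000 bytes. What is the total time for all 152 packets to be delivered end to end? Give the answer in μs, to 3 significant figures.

181000 μs

Per-hop transmission t_tx = L/R = 59200/52000000 = 1138.46 μs.
Per-hop propagation t_prop = 610000/300000000 = 2033.33 μs.
Pipeline fill: first packet needs 3·t_tx to clear all hops; remaining 151 packets each add one t_tx.
Total = (3+152-1)·t_tx + 3·t_prop = 154·1138.46 + 3·2033.33 = 181000 μs.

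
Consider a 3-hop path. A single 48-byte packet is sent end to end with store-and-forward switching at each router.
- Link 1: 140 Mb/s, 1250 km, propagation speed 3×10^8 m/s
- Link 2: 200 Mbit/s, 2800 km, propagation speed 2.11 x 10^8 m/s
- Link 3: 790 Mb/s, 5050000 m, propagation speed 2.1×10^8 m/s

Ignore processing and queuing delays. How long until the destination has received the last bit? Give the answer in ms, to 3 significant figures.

L = 48 × 8 = 384 bits.
Transmission delays (L/R per hop): 0.00274286, 0.00192, 0.000486076 ms; sum = 0.00514893 ms.
Propagation delays (d/s per hop): 4.16667, 13.2701, 24.0476 ms; sum = 41.4844 ms.
End-to-end = 41.5 ms.

41.5 ms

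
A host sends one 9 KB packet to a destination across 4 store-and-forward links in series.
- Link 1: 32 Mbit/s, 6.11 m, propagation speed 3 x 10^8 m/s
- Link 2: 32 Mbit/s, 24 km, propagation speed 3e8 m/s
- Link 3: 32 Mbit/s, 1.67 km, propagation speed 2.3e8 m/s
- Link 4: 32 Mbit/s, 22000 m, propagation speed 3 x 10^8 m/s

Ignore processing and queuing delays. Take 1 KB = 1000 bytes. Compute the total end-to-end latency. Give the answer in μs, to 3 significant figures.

L = 72000 bits.
Transmission delay per hop = L/R = 72000/32000000 = 2250 μs; 4 hops → 9000 μs.
Propagation delays (d/s per hop): 0.0203667, 80, 7.26087, 73.3333 μs; sum = 160.615 μs.
End-to-end = 9160 μs.

9160 μs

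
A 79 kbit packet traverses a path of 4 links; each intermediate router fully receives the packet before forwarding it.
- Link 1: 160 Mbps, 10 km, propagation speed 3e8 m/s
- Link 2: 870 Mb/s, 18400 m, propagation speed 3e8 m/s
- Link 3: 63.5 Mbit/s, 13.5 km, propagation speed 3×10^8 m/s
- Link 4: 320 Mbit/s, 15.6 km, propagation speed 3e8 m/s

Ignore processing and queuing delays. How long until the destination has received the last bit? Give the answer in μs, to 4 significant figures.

2267 μs

L = 79000 bits.
Transmission delays (L/R per hop): 493.75, 90.8046, 1244.09, 246.875 μs; sum = 2075.52 μs.
Propagation delays (d/s per hop): 33.3333, 61.3333, 45, 52 μs; sum = 191.667 μs.
End-to-end = 2267 μs.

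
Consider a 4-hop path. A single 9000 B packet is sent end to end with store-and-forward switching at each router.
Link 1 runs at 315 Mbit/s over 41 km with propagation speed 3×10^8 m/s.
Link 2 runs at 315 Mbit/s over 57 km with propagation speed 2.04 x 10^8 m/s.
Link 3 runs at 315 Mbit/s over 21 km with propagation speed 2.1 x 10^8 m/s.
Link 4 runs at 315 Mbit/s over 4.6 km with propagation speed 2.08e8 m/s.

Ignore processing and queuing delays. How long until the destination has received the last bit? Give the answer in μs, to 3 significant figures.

1450 μs

L = 9000 × 8 = 72000 bits.
Transmission delay per hop = L/R = 72000/315000000 = 228.571 μs; 4 hops → 914.286 μs.
Propagation delays (d/s per hop): 136.667, 279.412, 100, 22.1154 μs; sum = 538.194 μs.
End-to-end = 1450 μs.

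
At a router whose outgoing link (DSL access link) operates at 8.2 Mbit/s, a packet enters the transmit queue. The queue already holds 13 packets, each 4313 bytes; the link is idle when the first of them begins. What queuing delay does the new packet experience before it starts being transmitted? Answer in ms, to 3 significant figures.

Each queued packet: L/R = 34504/8.2e+06 = 4.2078 ms.
13 queued → 54.7015 ms.
Queuing delay = 54.7 ms.

54.7 ms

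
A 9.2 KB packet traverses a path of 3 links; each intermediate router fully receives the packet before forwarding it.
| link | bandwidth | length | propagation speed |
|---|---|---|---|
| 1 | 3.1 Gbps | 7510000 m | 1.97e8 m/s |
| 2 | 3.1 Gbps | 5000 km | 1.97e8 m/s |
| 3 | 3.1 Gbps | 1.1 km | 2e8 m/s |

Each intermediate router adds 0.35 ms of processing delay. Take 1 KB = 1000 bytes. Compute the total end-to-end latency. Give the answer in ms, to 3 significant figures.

64.3 ms

L = 73600 bits.
Transmission delay per hop = L/R = 73600/3100000000 = 0.0237419 ms; 3 hops → 0.0712258 ms.
Propagation delays (d/s per hop): 38.1218, 25.3807, 0.0055 ms; sum = 63.508 ms.
Processing at 2 router(s): 2 × 0.35 ms = 0.7 ms.
End-to-end = 64.3 ms.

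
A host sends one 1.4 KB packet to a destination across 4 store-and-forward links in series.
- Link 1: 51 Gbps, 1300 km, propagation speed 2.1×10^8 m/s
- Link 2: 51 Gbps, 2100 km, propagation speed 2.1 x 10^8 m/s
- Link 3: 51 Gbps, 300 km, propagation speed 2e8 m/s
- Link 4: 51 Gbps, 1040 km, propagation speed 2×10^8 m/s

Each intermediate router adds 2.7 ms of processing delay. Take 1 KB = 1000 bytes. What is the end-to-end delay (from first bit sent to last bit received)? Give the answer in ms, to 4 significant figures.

L = 11200 bits.
Transmission delay per hop = L/R = 11200/51000000000 = 0.000219608 ms; 4 hops → 0.000878431 ms.
Propagation delays (d/s per hop): 6.19048, 10, 1.5, 5.2 ms; sum = 22.8905 ms.
Processing at 3 router(s): 3 × 2.7 ms = 8.1 ms.
End-to-end = 30.99 ms.

30.99 ms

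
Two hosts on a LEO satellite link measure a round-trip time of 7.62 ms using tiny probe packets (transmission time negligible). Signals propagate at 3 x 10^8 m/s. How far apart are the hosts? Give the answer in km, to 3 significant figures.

1140 km

One-way propagation = RTT/2 = 3.81 ms.
d = s × t = 300000000 × 0.00381 = 1140 km.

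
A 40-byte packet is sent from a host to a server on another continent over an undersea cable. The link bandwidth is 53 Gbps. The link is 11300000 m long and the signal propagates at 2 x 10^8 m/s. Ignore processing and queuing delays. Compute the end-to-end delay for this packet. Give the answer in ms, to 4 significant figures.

56.50 ms

L = 40 × 8 = 320 bits.
Transmission delay = L/R = 320 / 53000000000 = 6.03774e-06 ms.
Propagation delay = d/s = 11300000 m / 200000000 m/s = 56.5 ms.
Total = 56.50 ms.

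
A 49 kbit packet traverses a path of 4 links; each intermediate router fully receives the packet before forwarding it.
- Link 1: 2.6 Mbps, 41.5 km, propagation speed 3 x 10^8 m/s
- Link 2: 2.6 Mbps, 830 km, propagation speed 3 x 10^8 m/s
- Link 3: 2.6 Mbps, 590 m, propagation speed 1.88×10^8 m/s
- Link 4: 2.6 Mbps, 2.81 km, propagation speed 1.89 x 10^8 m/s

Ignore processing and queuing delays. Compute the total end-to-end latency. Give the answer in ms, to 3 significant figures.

78.3 ms

L = 49000 bits.
Transmission delay per hop = L/R = 49000/2600000 = 18.8462 ms; 4 hops → 75.3846 ms.
Propagation delays (d/s per hop): 0.138333, 2.76667, 0.0031383, 0.0148677 ms; sum = 2.92301 ms.
End-to-end = 78.3 ms.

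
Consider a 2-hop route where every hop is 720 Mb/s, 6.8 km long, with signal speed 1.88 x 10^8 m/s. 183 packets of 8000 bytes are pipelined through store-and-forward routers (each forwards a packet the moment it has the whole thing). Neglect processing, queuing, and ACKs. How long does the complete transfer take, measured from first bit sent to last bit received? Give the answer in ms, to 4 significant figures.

16.43 ms

Per-hop transmission t_tx = L/R = 64000/720000000 = 0.0888889 ms.
Per-hop propagation t_prop = 6800/188000000 = 0.0361702 ms.
Pipeline fill: first packet needs 2·t_tx to clear all hops; remaining 182 packets each add one t_tx.
Total = (2+183-1)·t_tx + 2·t_prop = 184·0.0888889 + 2·0.0361702 = 16.43 ms.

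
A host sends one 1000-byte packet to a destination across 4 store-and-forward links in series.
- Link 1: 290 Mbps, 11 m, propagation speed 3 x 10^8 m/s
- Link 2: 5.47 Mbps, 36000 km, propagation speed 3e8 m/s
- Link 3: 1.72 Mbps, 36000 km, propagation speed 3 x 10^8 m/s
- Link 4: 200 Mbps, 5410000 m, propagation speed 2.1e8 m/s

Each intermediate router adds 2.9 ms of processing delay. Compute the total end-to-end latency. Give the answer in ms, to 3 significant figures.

L = 1000 × 8 = 8000 bits.
Transmission delays (L/R per hop): 0.0275862, 1.46252, 4.65116, 0.04 ms; sum = 6.18127 ms.
Propagation delays (d/s per hop): 3.66667e-05, 120, 120, 25.7619 ms; sum = 265.762 ms.
Processing at 3 router(s): 3 × 2.9 ms = 8.7 ms.
End-to-end = 281 ms.

281 ms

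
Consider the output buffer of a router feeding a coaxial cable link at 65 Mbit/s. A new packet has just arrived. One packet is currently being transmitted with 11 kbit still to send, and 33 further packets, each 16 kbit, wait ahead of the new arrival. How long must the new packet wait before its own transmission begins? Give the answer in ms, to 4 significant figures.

Each queued packet: L/R = 16000/65000000 = 0.246154 ms.
33 queued → 8.12308 ms.
Plus remaining 11000 bits of current packet: 0.169231 ms.
Queuing delay = 8.292 ms.

8.292 ms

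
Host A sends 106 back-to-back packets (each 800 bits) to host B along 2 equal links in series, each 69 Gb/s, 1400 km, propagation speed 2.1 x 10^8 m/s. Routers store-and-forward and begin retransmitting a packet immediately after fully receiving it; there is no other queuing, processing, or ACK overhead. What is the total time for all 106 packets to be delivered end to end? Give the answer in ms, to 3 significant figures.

Per-hop transmission t_tx = L/R = 800/69000000000 = 1.15942e-05 ms.
Per-hop propagation t_prop = 1400000/210000000 = 6.66667 ms.
Pipeline fill: first packet needs 2·t_tx to clear all hops; remaining 105 packets each add one t_tx.
Total = (2+106-1)·t_tx + 2·t_prop = 107·1.15942e-05 + 2·6.66667 = 13.3 ms.

13.3 ms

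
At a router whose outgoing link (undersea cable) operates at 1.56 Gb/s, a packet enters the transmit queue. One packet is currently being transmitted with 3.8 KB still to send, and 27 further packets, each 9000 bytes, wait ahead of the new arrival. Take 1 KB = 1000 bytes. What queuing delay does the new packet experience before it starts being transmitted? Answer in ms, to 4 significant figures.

Each queued packet: L/R = 72000/1560000000 = 0.0461538 ms.
27 queued → 1.24615 ms.
Plus remaining 30400 bits of current packet: 0.0194872 ms.
Queuing delay = 1.266 ms.

1.266 ms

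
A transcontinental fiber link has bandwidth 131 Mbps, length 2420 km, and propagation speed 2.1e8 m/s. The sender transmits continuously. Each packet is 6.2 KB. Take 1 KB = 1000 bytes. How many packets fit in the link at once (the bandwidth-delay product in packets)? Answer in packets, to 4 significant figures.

Propagation delay = 2420000 / 210000000 = 0.0115238 s.
BDP = R × t_prop = 131000000 × 0.0115238 = 1509620 bits.
In packets of 49600 bits: 30.44 packets.

30.44 packets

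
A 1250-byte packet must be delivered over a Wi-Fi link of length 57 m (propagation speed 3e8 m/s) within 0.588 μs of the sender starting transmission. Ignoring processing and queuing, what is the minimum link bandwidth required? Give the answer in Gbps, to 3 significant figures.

25.1 Gbps

L = 10000 bits.
Propagation delay = 57 / 300000000 = 0.19 μs.
Transmission budget = 0.588 − 0.19 = 0.398 μs.
R ≥ L / t_tx = 10000 bits / 3.98e-07 s = 25.1 Gbps.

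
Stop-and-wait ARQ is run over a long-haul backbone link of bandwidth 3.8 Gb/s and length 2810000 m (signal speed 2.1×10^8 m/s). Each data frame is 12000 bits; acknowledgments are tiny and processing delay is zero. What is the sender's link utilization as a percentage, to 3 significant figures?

t_tx = L/R = 12000/3800000000 = 3.15789e-06 s.
t_prop = 2810000/210000000 = 0.013381 s; RTT = 0.0267619 s.
Cycle = t_tx + RTT = 0.0267651 s.
Utilization = t_tx / cycle = 3.15789e-06/0.0267651 = 0.0118 %.

0.0118 %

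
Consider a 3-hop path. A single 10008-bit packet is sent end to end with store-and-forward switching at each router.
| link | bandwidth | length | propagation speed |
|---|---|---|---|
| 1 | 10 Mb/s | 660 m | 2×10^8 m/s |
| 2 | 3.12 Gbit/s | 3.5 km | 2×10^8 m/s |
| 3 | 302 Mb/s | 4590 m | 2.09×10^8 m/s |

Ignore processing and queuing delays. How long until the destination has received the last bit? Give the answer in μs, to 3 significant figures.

Transmission delays (L/R per hop): 1000.8, 3.20769, 33.1391 μs; sum = 1037.15 μs.
Propagation delays (d/s per hop): 3.3, 17.5, 21.9617 μs; sum = 42.7617 μs.
End-to-end = 1080 μs.

1080 μs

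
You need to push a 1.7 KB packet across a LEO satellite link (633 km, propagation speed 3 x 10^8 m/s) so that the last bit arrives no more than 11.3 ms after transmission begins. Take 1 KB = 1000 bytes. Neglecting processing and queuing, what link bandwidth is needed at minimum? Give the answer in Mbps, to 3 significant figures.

L = 13600 bits.
Propagation delay = 633000 / 300000000 = 2.11 ms.
Transmission budget = 11.3 − 2.11 = 9.19 ms.
R ≥ L / t_tx = 13600 bits / 0.00919 s = 1.48 Mbps.

1.48 Mbps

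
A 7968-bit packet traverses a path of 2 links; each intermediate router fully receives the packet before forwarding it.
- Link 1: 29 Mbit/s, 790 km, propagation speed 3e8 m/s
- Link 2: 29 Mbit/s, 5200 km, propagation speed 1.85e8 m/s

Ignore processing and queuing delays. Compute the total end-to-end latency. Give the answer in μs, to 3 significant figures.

Transmission delay per hop = L/R = 7968/29000000 = 274.759 μs; 2 hops → 549.517 μs.
Propagation delays (d/s per hop): 2633.33, 28108.1 μs; sum = 30741.4 μs.
End-to-end = 31300 μs.

31300 μs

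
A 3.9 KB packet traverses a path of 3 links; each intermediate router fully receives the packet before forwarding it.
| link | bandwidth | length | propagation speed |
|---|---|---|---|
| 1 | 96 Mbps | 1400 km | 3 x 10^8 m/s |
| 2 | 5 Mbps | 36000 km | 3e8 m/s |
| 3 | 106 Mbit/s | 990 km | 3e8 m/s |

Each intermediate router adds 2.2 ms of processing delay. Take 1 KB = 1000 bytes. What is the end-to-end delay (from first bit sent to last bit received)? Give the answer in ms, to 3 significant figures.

L = 31200 bits.
Transmission delays (L/R per hop): 0.325, 6.24, 0.29434 ms; sum = 6.85934 ms.
Propagation delays (d/s per hop): 4.66667, 120, 3.3 ms; sum = 127.967 ms.
Processing at 2 router(s): 2 × 2.2 ms = 4.4 ms.
End-to-end = 139 ms.

139 ms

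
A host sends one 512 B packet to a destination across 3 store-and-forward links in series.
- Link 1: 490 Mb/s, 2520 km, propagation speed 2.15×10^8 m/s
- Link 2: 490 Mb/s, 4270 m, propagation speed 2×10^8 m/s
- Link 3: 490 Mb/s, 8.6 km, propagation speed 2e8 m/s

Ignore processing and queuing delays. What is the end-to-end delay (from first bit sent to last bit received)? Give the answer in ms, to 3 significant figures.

11.8 ms

L = 512 × 8 = 4096 bits.
Transmission delay per hop = L/R = 4096/490000000 = 0.00835918 ms; 3 hops → 0.0250776 ms.
Propagation delays (d/s per hop): 11.7209, 0.02135, 0.043 ms; sum = 11.7853 ms.
End-to-end = 11.8 ms.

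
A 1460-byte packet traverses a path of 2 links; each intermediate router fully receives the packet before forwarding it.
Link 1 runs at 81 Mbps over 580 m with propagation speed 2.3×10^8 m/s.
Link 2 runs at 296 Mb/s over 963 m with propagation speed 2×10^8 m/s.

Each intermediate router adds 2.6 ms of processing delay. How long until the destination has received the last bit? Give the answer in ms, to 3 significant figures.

L = 1460 × 8 = 11680 bits.
Transmission delays (L/R per hop): 0.144198, 0.0394595 ms; sum = 0.183657 ms.
Propagation delays (d/s per hop): 0.00252174, 0.004815 ms; sum = 0.00733674 ms.
Processing at 1 router(s): 1 × 2.6 ms = 2.6 ms.
End-to-end = 2.79 ms.

2.79 ms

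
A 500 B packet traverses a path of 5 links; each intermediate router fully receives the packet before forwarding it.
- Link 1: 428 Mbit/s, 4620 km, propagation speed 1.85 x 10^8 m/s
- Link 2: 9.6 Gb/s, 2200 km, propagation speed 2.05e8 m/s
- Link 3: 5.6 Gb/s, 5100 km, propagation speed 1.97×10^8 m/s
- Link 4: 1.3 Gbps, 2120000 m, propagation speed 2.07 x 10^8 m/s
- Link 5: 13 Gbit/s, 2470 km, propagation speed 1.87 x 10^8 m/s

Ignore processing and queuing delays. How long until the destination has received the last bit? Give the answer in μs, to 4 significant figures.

85060 μs

L = 500 × 8 = 4000 bits.
Transmission delays (L/R per hop): 9.34579, 0.416667, 0.714286, 3.07692, 0.307692 μs; sum = 13.8614 μs.
Propagation delays (d/s per hop): 24973, 10731.7, 25888.3, 10241.5, 13208.6 μs; sum = 85043.1 μs.
End-to-end = 85060 μs.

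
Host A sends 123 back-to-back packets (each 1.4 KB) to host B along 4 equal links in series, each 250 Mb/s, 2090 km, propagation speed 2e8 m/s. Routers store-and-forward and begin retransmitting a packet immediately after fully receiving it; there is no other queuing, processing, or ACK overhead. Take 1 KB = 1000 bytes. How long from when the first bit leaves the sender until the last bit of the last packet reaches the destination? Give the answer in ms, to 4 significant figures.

47.44 ms

Per-hop transmission t_tx = L/R = 11200/250000000 = 0.0448 ms.
Per-hop propagation t_prop = 2090000/200000000 = 10.45 ms.
Pipeline fill: first packet needs 4·t_tx to clear all hops; remaining 122 packets each add one t_tx.
Total = (4+123-1)·t_tx + 4·t_prop = 126·0.0448 + 4·10.45 = 47.44 ms.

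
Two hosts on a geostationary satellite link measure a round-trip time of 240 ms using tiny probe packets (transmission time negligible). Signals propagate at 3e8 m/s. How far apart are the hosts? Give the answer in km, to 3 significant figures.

36000 km

One-way propagation = RTT/2 = 120 ms.
d = s × t = 300000000 × 0.12 = 36000 km.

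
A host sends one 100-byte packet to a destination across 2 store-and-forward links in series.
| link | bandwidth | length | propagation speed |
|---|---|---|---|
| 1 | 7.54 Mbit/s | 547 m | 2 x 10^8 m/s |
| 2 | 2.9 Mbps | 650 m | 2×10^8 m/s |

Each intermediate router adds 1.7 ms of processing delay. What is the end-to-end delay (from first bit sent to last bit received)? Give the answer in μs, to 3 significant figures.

L = 100 × 8 = 800 bits.
Transmission delays (L/R per hop): 106.101, 275.862 μs; sum = 381.963 μs.
Propagation delays (d/s per hop): 2.735, 3.25 μs; sum = 5.985 μs.
Processing at 1 router(s): 1 × 1.7 ms = 1700 μs.
End-to-end = 2090 μs.

2090 μs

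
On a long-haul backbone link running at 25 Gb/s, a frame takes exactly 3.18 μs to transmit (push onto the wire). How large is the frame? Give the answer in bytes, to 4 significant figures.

9938 bytes

L = R × t_tx = 25000000000 b/s × 3.18e-06 s = 79500 bits.
In bytes: 79500 / 8 = 9938 bytes.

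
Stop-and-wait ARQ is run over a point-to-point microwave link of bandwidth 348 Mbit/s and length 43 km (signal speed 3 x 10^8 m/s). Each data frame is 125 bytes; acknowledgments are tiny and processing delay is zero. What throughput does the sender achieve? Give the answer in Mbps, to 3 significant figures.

3.45 Mbps

t_tx = L/R = 1000/348000000 = 2.87356e-06 s.
t_prop = 43000/300000000 = 0.000143333 s; RTT = 0.000286667 s.
Cycle = t_tx + RTT = 0.00028954 s.
Throughput = L / cycle = 1000 / 0.00028954 = 3.45 Mbps.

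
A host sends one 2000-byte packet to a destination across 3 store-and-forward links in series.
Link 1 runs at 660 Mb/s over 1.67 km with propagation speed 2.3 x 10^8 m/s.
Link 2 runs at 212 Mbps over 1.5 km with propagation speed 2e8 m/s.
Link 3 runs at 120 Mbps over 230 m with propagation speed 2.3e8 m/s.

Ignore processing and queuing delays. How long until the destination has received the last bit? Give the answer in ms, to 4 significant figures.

0.2488 ms

L = 2000 × 8 = 16000 bits.
Transmission delays (L/R per hop): 0.0242424, 0.0754717, 0.133333 ms; sum = 0.233047 ms.
Propagation delays (d/s per hop): 0.00726087, 0.0075, 0.001 ms; sum = 0.0157609 ms.
End-to-end = 0.2488 ms.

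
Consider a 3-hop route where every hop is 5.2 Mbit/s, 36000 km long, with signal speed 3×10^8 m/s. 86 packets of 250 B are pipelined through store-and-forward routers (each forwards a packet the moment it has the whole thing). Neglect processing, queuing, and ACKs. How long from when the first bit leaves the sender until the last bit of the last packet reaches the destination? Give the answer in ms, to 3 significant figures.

394 ms

Per-hop transmission t_tx = L/R = 2000/5200000 = 0.384615 ms.
Per-hop propagation t_prop = 36000000/300000000 = 120 ms.
Pipeline fill: first packet needs 3·t_tx to clear all hops; remaining 85 packets each add one t_tx.
Total = (3+86-1)·t_tx + 3·t_prop = 88·0.384615 + 3·120 = 394 ms.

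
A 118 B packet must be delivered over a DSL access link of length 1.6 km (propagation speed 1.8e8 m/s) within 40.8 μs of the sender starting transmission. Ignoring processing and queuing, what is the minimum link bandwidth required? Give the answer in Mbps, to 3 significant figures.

29.6 Mbps

L = 944 bits.
Propagation delay = 1600 / 180000000 = 8.88889 μs.
Transmission budget = 40.8 − 8.88889 = 31.9111 μs.
R ≥ L / t_tx = 944 bits / 3.19111e-05 s = 29.6 Mbps.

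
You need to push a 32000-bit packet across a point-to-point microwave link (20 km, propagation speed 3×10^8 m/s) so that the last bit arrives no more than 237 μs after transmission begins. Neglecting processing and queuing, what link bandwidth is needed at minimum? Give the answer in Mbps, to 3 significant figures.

188 Mbps

Propagation delay = 20000 / 300000000 = 66.6667 μs.
Transmission budget = 237 − 66.6667 = 170.333 μs.
R ≥ L / t_tx = 32000 bits / 0.000170333 s = 188 Mbps.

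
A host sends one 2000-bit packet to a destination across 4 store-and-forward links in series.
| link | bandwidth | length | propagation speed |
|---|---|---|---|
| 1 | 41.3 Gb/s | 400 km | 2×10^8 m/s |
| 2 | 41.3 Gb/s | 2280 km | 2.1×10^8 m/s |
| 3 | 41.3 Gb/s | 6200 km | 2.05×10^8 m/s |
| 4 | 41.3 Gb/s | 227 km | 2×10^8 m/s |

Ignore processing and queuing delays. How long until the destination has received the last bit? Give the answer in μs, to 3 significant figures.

Transmission delay per hop = L/R = 2000/41300000000 = 0.0484262 μs; 4 hops → 0.193705 μs.
Propagation delays (d/s per hop): 2000, 10857.1, 30243.9, 1135 μs; sum = 44236 μs.
End-to-end = 44200 μs.

44200 μs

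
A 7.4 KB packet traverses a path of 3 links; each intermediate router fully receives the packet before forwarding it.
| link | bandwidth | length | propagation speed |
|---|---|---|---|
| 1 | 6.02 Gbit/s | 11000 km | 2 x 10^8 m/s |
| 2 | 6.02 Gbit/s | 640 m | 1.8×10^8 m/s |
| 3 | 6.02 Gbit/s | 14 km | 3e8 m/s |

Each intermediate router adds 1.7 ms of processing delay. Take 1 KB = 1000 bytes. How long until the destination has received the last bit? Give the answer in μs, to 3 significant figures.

58500 μs

L = 59200 bits.
Transmission delay per hop = L/R = 59200/6020000000 = 9.83389 μs; 3 hops → 29.5017 μs.
Propagation delays (d/s per hop): 55000, 3.55556, 46.6667 μs; sum = 55050.2 μs.
Processing at 2 router(s): 2 × 1.7 ms = 3400 μs.
End-to-end = 58500 μs.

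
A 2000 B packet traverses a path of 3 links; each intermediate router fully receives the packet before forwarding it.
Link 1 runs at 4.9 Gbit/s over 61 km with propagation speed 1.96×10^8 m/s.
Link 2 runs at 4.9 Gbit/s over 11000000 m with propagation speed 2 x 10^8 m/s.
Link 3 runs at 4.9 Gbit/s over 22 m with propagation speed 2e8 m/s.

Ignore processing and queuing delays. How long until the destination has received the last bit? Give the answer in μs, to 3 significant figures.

L = 2000 × 8 = 16000 bits.
Transmission delay per hop = L/R = 16000/4900000000 = 3.26531 μs; 3 hops → 9.79592 μs.
Propagation delays (d/s per hop): 311.224, 55000, 0.11 μs; sum = 55311.3 μs.
End-to-end = 55300 μs.

55300 μs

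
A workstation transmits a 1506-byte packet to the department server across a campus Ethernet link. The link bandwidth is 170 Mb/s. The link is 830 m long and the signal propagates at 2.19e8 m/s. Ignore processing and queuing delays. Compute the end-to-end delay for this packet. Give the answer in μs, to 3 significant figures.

74.7 μs

L = 1506 × 8 = 12048 bits.
Transmission delay = L/R = 12048 / 170000000 = 70.8706 μs.
Propagation delay = d/s = 830 m / 219000000 m/s = 3.78995 μs.
Total = 74.7 μs.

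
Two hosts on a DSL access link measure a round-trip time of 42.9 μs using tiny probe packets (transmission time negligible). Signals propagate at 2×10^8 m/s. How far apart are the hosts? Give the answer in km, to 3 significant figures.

4.29 km

One-way propagation = RTT/2 = 21.45 μs.
d = s × t = 200000000 × 2.145e-05 = 4.29 km.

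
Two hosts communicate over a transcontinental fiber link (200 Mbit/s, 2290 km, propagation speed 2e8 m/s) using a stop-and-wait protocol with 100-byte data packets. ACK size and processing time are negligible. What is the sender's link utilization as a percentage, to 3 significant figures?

t_tx = L/R = 800/200000000 = 4e-06 s.
t_prop = 2290000/200000000 = 0.01145 s; RTT = 0.0229 s.
Cycle = t_tx + RTT = 0.022904 s.
Utilization = t_tx / cycle = 4e-06/0.022904 = 0.0175 %.

0.0175 %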